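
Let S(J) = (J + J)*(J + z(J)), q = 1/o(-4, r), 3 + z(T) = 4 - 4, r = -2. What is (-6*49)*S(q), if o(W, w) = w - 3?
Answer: -9408/25 ≈ -376.32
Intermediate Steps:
o(W, w) = -3 + w
z(T) = -3 (z(T) = -3 + (4 - 4) = -3 + 0 = -3)
q = -⅕ (q = 1/(-3 - 2) = 1/(-5) = -⅕ ≈ -0.20000)
S(J) = 2*J*(-3 + J) (S(J) = (J + J)*(J - 3) = (2*J)*(-3 + J) = 2*J*(-3 + J))
(-6*49)*S(q) = (-6*49)*(2*(-⅕)*(-3 - ⅕)) = -588*(-1)*(-16)/(5*5) = -294*32/25 = -9408/25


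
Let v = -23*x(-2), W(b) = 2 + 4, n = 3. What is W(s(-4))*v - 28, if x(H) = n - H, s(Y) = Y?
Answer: -718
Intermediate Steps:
x(H) = 3 - H
W(b) = 6
v = -115 (v = -23*(3 - 1*(-2)) = -23*(3 + 2) = -23*5 = -115)
W(s(-4))*v - 28 = 6*(-115) - 28 = -690 - 28 = -718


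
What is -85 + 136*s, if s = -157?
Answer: -21437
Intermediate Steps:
-85 + 136*s = -85 + 136*(-157) = -85 - 21352 = -21437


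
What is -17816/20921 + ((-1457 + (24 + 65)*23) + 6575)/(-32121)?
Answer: -722166701/672003441 ≈ -1.0746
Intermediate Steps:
-17816/20921 + ((-1457 + (24 + 65)*23) + 6575)/(-32121) = -17816*1/20921 + ((-1457 + 89*23) + 6575)*(-1/32121) = -17816/20921 + ((-1457 + 2047) + 6575)*(-1/32121) = -17816/20921 + (590 + 6575)*(-1/32121) = -17816/20921 + 7165*(-1/32121) = -17816/20921 - 7165/32121 = -722166701/672003441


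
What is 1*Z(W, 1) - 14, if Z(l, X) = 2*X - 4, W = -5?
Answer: -16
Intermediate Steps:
Z(l, X) = -4 + 2*X
1*Z(W, 1) - 14 = 1*(-4 + 2*1) - 14 = 1*(-4 + 2) - 14 = 1*(-2) - 14 = -2 - 14 = -16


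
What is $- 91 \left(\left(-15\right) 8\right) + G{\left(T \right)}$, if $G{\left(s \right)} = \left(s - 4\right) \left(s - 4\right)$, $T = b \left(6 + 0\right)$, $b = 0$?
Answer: $10936$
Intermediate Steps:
$T = 0$ ($T = 0 \left(6 + 0\right) = 0 \cdot 6 = 0$)
$G{\left(s \right)} = \left(-4 + s\right)^{2}$ ($G{\left(s \right)} = \left(-4 + s\right) \left(-4 + s\right) = \left(-4 + s\right)^{2}$)
$- 91 \left(\left(-15\right) 8\right) + G{\left(T \right)} = - 91 \left(\left(-15\right) 8\right) + \left(-4 + 0\right)^{2} = \left(-91\right) \left(-120\right) + \left(-4\right)^{2} = 10920 + 16 = 10936$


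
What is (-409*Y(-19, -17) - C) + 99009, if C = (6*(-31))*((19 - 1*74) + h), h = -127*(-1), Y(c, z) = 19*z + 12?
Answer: 239600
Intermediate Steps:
Y(c, z) = 12 + 19*z
h = 127
C = -13392 (C = (6*(-31))*((19 - 1*74) + 127) = -186*((19 - 74) + 127) = -186*(-55 + 127) = -186*72 = -13392)
(-409*Y(-19, -17) - C) + 99009 = (-409*(12 + 19*(-17)) - 1*(-13392)) + 99009 = (-409*(12 - 323) + 13392) + 99009 = (-409*(-311) + 13392) + 99009 = (127199 + 13392) + 99009 = 140591 + 99009 = 239600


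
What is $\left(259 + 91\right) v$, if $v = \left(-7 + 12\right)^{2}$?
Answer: $8750$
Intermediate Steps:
$v = 25$ ($v = 5^{2} = 25$)
$\left(259 + 91\right) v = \left(259 + 91\right) 25 = 350 \cdot 25 = 8750$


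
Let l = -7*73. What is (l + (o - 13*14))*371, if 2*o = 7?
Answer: -511609/2 ≈ -2.5580e+5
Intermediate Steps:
o = 7/2 (o = (½)*7 = 7/2 ≈ 3.5000)
l = -511
(l + (o - 13*14))*371 = (-511 + (7/2 - 13*14))*371 = (-511 + (7/2 - 182))*371 = (-511 - 357/2)*371 = -1379/2*371 = -511609/2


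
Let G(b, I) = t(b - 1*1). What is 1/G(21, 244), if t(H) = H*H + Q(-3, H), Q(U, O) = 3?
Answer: 1/403 ≈ 0.0024814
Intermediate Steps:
t(H) = 3 + H² (t(H) = H*H + 3 = H² + 3 = 3 + H²)
G(b, I) = 3 + (-1 + b)² (G(b, I) = 3 + (b - 1*1)² = 3 + (b - 1)² = 3 + (-1 + b)²)
1/G(21, 244) = 1/(3 + (-1 + 21)²) = 1/(3 + 20²) = 1/(3 + 400) = 1/403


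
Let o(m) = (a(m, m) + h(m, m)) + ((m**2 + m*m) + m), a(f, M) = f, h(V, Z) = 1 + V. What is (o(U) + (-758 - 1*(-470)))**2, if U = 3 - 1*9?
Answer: 54289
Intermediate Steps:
U = -6 (U = 3 - 9 = -6)
o(m) = 1 + 2*m**2 + 3*m (o(m) = (m + (1 + m)) + ((m**2 + m*m) + m) = (1 + 2*m) + ((m**2 + m**2) + m) = (1 + 2*m) + (2*m**2 + m) = (1 + 2*m) + (m + 2*m**2) = 1 + 2*m**2 + 3*m)
(o(U) + (-758 - 1*(-470)))**2 = ((1 + 2*(-6)**2 + 3*(-6)) + (-758 - 1*(-470)))**2 = ((1 + 2*36 - 18) + (-758 + 470))**2 = ((1 + 72 - 18) - 288)**2 = (55 - 288)**2 = (-233)**2 = 54289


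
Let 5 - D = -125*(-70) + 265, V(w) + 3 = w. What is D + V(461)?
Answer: -8552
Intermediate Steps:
V(w) = -3 + w
D = -9010 (D = 5 - (-125*(-70) + 265) = 5 - (8750 + 265) = 5 - 1*9015 = 5 - 9015 = -9010)
D + V(461) = -9010 + (-3 + 461) = -9010 + 458 = -8552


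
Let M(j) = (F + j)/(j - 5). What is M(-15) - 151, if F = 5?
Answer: -301/2 ≈ -150.50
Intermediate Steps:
M(j) = (5 + j)/(-5 + j) (M(j) = (5 + j)/(j - 5) = (5 + j)/(-5 + j))
M(-15) - 151 = (5 - 15)/(-5 - 15) - 151 = -10/(-20) - 151 = -1/20*(-10) - 151 = ½ - 151 = -301/2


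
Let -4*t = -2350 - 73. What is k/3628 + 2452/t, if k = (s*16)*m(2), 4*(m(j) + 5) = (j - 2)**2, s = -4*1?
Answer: 9089696/2197661 ≈ 4.1361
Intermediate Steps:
t = 2423/4 (t = -(-2350 - 73)/4 = -1/4*(-2423) = 2423/4 ≈ 605.75)
s = -4
m(j) = -5 + (-2 + j)**2/4 (m(j) = -5 + (j - 2)**2/4 = -5 + (-2 + j)**2/4)
k = 320 (k = (-4*16)*(-5 + (-2 + 2)**2/4) = -64*(-5 + (1/4)*0**2) = -64*(-5 + (1/4)*0) = -64*(-5 + 0) = -64*(-5) = 320)
k/3628 + 2452/t = 320/3628 + 2452/(2423/4) = 320*(1/3628) + 2452*(4/2423) = 80/907 + 9808/2423 = 9089696/2197661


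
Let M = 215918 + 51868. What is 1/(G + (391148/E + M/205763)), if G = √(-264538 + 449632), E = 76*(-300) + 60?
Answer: 21755927912371013505/252926480877680250842309 + 4105034007097947075*√20566/252926480877680250842309 ≈ 0.0024136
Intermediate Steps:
E = -22740 (E = -22800 + 60 = -22740)
M = 267786
G = 3*√20566 (G = √185094 = 3*√20566 ≈ 430.23)
1/(G + (391148/E + M/205763)) = 1/(3*√20566 + (391148/(-22740) + 267786/205763)) = 1/(3*√20566 + (391148*(-1/22740) + 267786*(1/205763))) = 1/(3*√20566 + (-97787/5685 + 267786/205763)) = 1/(3*√20566 - 18598583071/1169762655) = 1/(-18598583071/1169762655 + 3*√20566)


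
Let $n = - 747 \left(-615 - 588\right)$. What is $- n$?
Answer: $-898641$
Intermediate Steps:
$n = 898641$ ($n = - 747 \left(-615 - 588\right) = \left(-747\right) \left(-1203\right) = 898641$)
$- n = \left(-1\right) 898641 = -898641$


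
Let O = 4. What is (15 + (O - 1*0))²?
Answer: 361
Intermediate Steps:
(15 + (O - 1*0))² = (15 + (4 - 1*0))² = (15 + (4 + 0))² = (15 + 4)² = 19² = 361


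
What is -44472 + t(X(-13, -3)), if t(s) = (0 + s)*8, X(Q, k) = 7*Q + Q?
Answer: -45304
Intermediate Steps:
X(Q, k) = 8*Q
t(s) = 8*s (t(s) = s*8 = 8*s)
-44472 + t(X(-13, -3)) = -44472 + 8*(8*(-13)) = -44472 + 8*(-104) = -44472 - 832 = -45304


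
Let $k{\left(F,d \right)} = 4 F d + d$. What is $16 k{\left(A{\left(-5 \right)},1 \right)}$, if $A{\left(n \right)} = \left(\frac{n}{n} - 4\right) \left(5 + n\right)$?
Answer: $16$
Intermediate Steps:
$A{\left(n \right)} = -15 - 3 n$ ($A{\left(n \right)} = \left(1 - 4\right) \left(5 + n\right) = - 3 \left(5 + n\right) = -15 - 3 n$)
$k{\left(F,d \right)} = d + 4 F d$ ($k{\left(F,d \right)} = 4 F d + d = d + 4 F d$)
$16 k{\left(A{\left(-5 \right)},1 \right)} = 16 \cdot 1 \left(1 + 4 \left(-15 - -15\right)\right) = 16 \cdot 1 \left(1 + 4 \left(-15 + 15\right)\right) = 16 \cdot 1 \left(1 + 4 \cdot 0\right) = 16 \cdot 1 \left(1 + 0\right) = 16 \cdot 1 \cdot 1 = 16 \cdot 1 = 16$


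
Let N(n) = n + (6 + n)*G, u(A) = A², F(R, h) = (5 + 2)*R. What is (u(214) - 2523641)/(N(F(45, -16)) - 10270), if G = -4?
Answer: 2477845/11239 ≈ 220.47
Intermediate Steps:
F(R, h) = 7*R
N(n) = -24 - 3*n (N(n) = n + (6 + n)*(-4) = n + (-24 - 4*n) = -24 - 3*n)
(u(214) - 2523641)/(N(F(45, -16)) - 10270) = (214² - 2523641)/((-24 - 21*45) - 10270) = (45796 - 2523641)/((-24 - 3*315) - 10270) = -2477845/((-24 - 945) - 10270) = -2477845/(-969 - 10270) = -2477845/(-11239) = -2477845*(-1/11239) = 2477845/11239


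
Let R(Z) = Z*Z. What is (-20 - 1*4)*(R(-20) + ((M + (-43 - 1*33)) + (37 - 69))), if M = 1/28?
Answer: -49062/7 ≈ -7008.9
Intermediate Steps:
M = 1/28 ≈ 0.035714
R(Z) = Z²
(-20 - 1*4)*(R(-20) + ((M + (-43 - 1*33)) + (37 - 69))) = (-20 - 1*4)*((-20)² + ((1/28 + (-43 - 1*33)) + (37 - 69))) = (-20 - 4)*(400 + ((1/28 + (-43 - 33)) - 32)) = -24*(400 + ((1/28 - 76) - 32)) = -24*(400 + (-2127/28 - 32)) = -24*(400 - 3023/28) = -24*8177/28 = -49062/7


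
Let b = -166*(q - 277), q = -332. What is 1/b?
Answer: 1/101094 ≈ 9.8918e-6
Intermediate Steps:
b = 101094 (b = -166*(-332 - 277) = -166*(-609) = 101094)
1/b = 1/101094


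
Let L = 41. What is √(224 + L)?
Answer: √265 ≈ 16.279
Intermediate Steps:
√(224 + L) = √(224 + 41) = √265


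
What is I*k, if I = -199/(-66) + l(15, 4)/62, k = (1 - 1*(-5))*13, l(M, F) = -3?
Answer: 78910/341 ≈ 231.41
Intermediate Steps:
k = 78 (k = (1 + 5)*13 = 6*13 = 78)
I = 3035/1023 (I = -199/(-66) - 3/62 = -199*(-1/66) - 3*1/62 = 199/66 - 3/62 = 3035/1023 ≈ 2.9668)
I*k = (3035/1023)*78 = 78910/341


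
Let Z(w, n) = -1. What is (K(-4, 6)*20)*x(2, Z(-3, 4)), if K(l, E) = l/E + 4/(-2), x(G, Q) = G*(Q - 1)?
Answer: 640/3 ≈ 213.33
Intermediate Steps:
x(G, Q) = G*(-1 + Q)
K(l, E) = -2 + l/E (K(l, E) = l/E + 4*(-½) = l/E - 2 = -2 + l/E)
(K(-4, 6)*20)*x(2, Z(-3, 4)) = ((-2 - 4/6)*20)*(2*(-1 - 1)) = ((-2 - 4*⅙)*20)*(2*(-2)) = ((-2 - ⅔)*20)*(-4) = -8/3*20*(-4) = -160/3*(-4) = 640/3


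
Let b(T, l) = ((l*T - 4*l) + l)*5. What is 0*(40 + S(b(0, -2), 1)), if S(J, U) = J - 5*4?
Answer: 0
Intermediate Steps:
b(T, l) = -15*l + 5*T*l (b(T, l) = ((T*l - 4*l) + l)*5 = ((-4*l + T*l) + l)*5 = (-3*l + T*l)*5 = -15*l + 5*T*l)
S(J, U) = -20 + J (S(J, U) = J - 20 = -20 + J)
0*(40 + S(b(0, -2), 1)) = 0*(40 + (-20 + 5*(-2)*(-3 + 0))) = 0*(40 + (-20 + 5*(-2)*(-3))) = 0*(40 + (-20 + 30)) = 0*(40 + 10) = 0*50 = 0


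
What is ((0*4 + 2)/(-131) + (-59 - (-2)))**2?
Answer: 55785961/17161 ≈ 3250.7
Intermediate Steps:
((0*4 + 2)/(-131) + (-59 - (-2)))**2 = ((0 + 2)*(-1/131) + (-59 - 1*(-2)))**2 = (2*(-1/131) + (-59 + 2))**2 = (-2/131 - 57)**2 = (-7469/131)**2 = 55785961/17161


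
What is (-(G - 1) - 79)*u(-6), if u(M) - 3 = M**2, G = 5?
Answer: -3237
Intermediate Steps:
u(M) = 3 + M**2
(-(G - 1) - 79)*u(-6) = (-(5 - 1) - 79)*(3 + (-6)**2) = (-1*4 - 79)*(3 + 36) = (-4 - 79)*39 = -83*39 = -3237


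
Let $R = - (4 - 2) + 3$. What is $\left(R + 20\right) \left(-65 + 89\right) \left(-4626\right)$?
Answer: $-2331504$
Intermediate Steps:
$R = 1$ ($R = \left(-1\right) 2 + 3 = -2 + 3 = 1$)
$\left(R + 20\right) \left(-65 + 89\right) \left(-4626\right) = \left(1 + 20\right) \left(-65 + 89\right) \left(-4626\right) = 21 \cdot 24 \left(-4626\right) = 504 \left(-4626\right) = -2331504$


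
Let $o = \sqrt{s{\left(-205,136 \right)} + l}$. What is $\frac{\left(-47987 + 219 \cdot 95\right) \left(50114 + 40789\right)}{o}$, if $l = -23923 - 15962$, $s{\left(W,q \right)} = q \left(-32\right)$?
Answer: $\frac{2470925346 i \sqrt{44237}}{44237} \approx 1.1748 \cdot 10^{7} i$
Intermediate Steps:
$s{\left(W,q \right)} = - 32 q$
$l = -39885$
$o = i \sqrt{44237}$ ($o = \sqrt{\left(-32\right) 136 - 39885} = \sqrt{-4352 - 39885} = \sqrt{-44237} = i \sqrt{44237} \approx 210.33 i$)
$\frac{\left(-47987 + 219 \cdot 95\right) \left(50114 + 40789\right)}{o} = \frac{\left(-47987 + 219 \cdot 95\right) \left(50114 + 40789\right)}{i \sqrt{44237}} = \left(-47987 + 20805\right) 90903 \left(- \frac{i \sqrt{44237}}{44237}\right) = \left(-27182\right) 90903 \left(- \frac{i \sqrt{44237}}{44237}\right) = - 2470925346 \left(- \frac{i \sqrt{44237}}{44237}\right) = \frac{2470925346 i \sqrt{44237}}{44237}$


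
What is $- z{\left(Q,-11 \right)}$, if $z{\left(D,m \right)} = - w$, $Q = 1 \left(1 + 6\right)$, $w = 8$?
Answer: $8$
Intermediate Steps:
$Q = 7$ ($Q = 1 \cdot 7 = 7$)
$z{\left(D,m \right)} = -8$ ($z{\left(D,m \right)} = \left(-1\right) 8 = -8$)
$- z{\left(Q,-11 \right)} = \left(-1\right) \left(-8\right) = 8$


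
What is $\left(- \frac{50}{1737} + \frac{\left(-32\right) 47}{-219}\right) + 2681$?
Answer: $\frac{340820647}{126801} \approx 2687.8$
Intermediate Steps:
$\left(- \frac{50}{1737} + \frac{\left(-32\right) 47}{-219}\right) + 2681 = \left(\left(-50\right) \frac{1}{1737} - - \frac{1504}{219}\right) + 2681 = \left(- \frac{50}{1737} + \frac{1504}{219}\right) + 2681 = \frac{867166}{126801} + 2681 = \frac{340820647}{126801}$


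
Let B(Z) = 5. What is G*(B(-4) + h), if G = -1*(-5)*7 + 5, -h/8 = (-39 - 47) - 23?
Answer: 35080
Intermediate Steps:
h = 872 (h = -8*((-39 - 47) - 23) = -8*(-86 - 23) = -8*(-109) = 872)
G = 40 (G = 5*7 + 5 = 35 + 5 = 40)
G*(B(-4) + h) = 40*(5 + 872) = 40*877 = 35080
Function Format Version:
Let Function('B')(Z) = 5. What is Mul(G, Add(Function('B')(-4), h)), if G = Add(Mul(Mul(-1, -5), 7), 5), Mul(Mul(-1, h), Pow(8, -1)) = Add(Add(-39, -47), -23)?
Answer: 35080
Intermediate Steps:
h = 872 (h = Mul(-8, Add(Add(-39, -47), -23)) = Mul(-8, Add(-86, -23)) = Mul(-8, -109) = 872)
G = 40 (G = Add(Mul(5, 7), 5) = Add(35, 5) = 40)
Mul(G, Add(Function('B')(-4), h)) = Mul(40, Add(5, 872)) = Mul(40, 877) = 35080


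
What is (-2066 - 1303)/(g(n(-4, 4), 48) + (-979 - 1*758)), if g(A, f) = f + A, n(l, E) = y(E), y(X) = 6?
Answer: 1123/561 ≈ 2.0018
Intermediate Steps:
n(l, E) = 6
g(A, f) = A + f
(-2066 - 1303)/(g(n(-4, 4), 48) + (-979 - 1*758)) = (-2066 - 1303)/((6 + 48) + (-979 - 1*758)) = -3369/(54 + (-979 - 758)) = -3369/(54 - 1737) = -3369/(-1683) = -3369*(-1/1683) = 1123/561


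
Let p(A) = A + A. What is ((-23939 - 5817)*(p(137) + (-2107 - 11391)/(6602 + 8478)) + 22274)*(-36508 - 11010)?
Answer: 725907973317002/1885 ≈ 3.8510e+11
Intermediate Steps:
p(A) = 2*A
((-23939 - 5817)*(p(137) + (-2107 - 11391)/(6602 + 8478)) + 22274)*(-36508 - 11010) = ((-23939 - 5817)*(2*137 + (-2107 - 11391)/(6602 + 8478)) + 22274)*(-36508 - 11010) = (-29756*(274 - 13498/15080) + 22274)*(-47518) = (-29756*(274 - 13498*1/15080) + 22274)*(-47518) = (-29756*(274 - 6749/7540) + 22274)*(-47518) = (-29756*2059211/7540 + 22274)*(-47518) = (-15318470629/1885 + 22274)*(-47518) = -15276484139/1885*(-47518) = 725907973317002/1885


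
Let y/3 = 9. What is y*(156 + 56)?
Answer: 5724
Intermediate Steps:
y = 27 (y = 3*9 = 27)
y*(156 + 56) = 27*(156 + 56) = 27*212 = 5724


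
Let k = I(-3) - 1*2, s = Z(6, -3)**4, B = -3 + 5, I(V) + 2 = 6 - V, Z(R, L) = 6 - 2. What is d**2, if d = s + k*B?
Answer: 70756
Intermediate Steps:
Z(R, L) = 4
I(V) = 4 - V (I(V) = -2 + (6 - V) = 4 - V)
B = 2
s = 256 (s = 4**4 = 256)
k = 5 (k = (4 - 1*(-3)) - 1*2 = (4 + 3) - 2 = 7 - 2 = 5)
d = 266 (d = 256 + 5*2 = 256 + 10 = 266)
d**2 = 266**2 = 70756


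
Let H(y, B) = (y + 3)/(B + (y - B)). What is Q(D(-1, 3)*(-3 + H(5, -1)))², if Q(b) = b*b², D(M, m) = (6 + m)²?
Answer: 33227552537453169/15625 ≈ 2.1266e+12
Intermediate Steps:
H(y, B) = (3 + y)/y
Q(b) = b³
Q(D(-1, 3)*(-3 + H(5, -1)))² = (((6 + 3)²*(-3 + (3 + 5)/5))³)² = ((9²*(-3 + (⅕)*8))³)² = ((81*(-3 + 8/5))³)² = ((81*(-7/5))³)² = ((-567/5)³)² = (-182284263/125)² = 33227552537453169/15625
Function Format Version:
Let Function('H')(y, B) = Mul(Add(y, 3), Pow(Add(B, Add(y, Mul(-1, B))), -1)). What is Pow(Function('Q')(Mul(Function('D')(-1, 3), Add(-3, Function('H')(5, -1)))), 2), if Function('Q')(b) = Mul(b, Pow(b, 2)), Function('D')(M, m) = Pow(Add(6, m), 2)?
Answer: Rational(33227552537453169, 15625) ≈ 2.1266e+12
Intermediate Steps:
Function('H')(y, B) = Mul(Pow(y, -1), Add(3, y)) (Function('H')(y, B) = Mul(Add(3, y), Pow(y, -1)) = Mul(Pow(y, -1), Add(3, y)))
Function('Q')(b) = Pow(b, 3)
Pow(Function('Q')(Mul(Function('D')(-1, 3), Add(-3, Function('H')(5, -1)))), 2) = Pow(Pow(Mul(Pow(Add(6, 3), 2), Add(-3, Mul(Pow(5, -1), Add(3, 5)))), 3), 2) = Pow(Pow(Mul(Pow(9, 2), Add(-3, Mul(Rational(1, 5), 8))), 3), 2) = Pow(Pow(Mul(81, Add(-3, Rational(8, 5))), 3), 2) = Pow(Pow(Mul(81, Rational(-7, 5)), 3), 2) = Pow(Pow(Rational(-567, 5), 3), 2) = Pow(Rational(-182284263, 125), 2) = Rational(33227552537453169, 15625)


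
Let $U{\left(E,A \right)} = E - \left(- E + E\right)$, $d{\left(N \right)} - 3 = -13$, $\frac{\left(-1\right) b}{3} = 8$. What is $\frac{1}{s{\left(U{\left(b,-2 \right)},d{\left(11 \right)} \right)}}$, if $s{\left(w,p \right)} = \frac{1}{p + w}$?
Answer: $-34$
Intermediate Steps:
$b = -24$ ($b = \left(-3\right) 8 = -24$)
$d{\left(N \right)} = -10$ ($d{\left(N \right)} = 3 - 13 = -10$)
$U{\left(E,A \right)} = E$ ($U{\left(E,A \right)} = E - 0 = E + 0 = E$)
$\frac{1}{s{\left(U{\left(b,-2 \right)},d{\left(11 \right)} \right)}} = \frac{1}{\frac{1}{-10 - 24}} = \frac{1}{\frac{1}{-34}} = \frac{1}{- \frac{1}{34}} = -34$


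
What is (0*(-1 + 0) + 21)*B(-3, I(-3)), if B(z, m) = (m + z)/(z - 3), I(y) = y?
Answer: 21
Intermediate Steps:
B(z, m) = (m + z)/(-3 + z)
(0*(-1 + 0) + 21)*B(-3, I(-3)) = (0*(-1 + 0) + 21)*((-3 - 3)/(-3 - 3)) = (0*(-1) + 21)*(-6/(-6)) = (0 + 21)*(-⅙*(-6)) = 21*1 = 21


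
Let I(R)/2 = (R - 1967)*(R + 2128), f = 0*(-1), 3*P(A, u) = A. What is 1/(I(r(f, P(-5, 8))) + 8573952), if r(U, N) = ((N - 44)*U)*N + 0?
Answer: 1/202400 ≈ 4.9407e-6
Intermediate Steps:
P(A, u) = A/3
f = 0
r(U, N) = N*U*(-44 + N) (r(U, N) = ((-44 + N)*U)*N + 0 = (U*(-44 + N))*N + 0 = N*U*(-44 + N) + 0 = N*U*(-44 + N))
I(R) = 2*(-1967 + R)*(2128 + R) (I(R) = 2*((R - 1967)*(R + 2128)) = 2*((-1967 + R)*(2128 + R)) = 2*(-1967 + R)*(2128 + R))
1/(I(r(f, P(-5, 8))) + 8573952) = 1/((-8371552 + 2*(((⅓)*(-5))*0*(-44 + (⅓)*(-5)))² + 322*(((⅓)*(-5))*0*(-44 + (⅓)*(-5)))) + 8573952) = 1/((-8371552 + 2*(-5/3*0*(-44 - 5/3))² + 322*(-5/3*0*(-44 - 5/3))) + 8573952) = 1/((-8371552 + 2*(-5/3*0*(-137/3))² + 322*(-5/3*0*(-137/3))) + 8573952) = 1/((-8371552 + 2*0² + 322*0) + 8573952) = 1/((-8371552 + 2*0 + 0) + 8573952) = 1/((-8371552 + 0 + 0) + 8573952) = 1/(-8371552 + 8573952) = 1/202400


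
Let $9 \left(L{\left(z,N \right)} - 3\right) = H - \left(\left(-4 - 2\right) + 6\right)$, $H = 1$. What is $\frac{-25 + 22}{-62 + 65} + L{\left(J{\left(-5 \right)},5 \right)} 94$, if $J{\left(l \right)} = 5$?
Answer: $\frac{2623}{9} \approx 291.44$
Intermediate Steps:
$L{\left(z,N \right)} = \frac{28}{9}$ ($L{\left(z,N \right)} = 3 + \frac{1 - \left(\left(-4 - 2\right) + 6\right)}{9} = 3 + \frac{1 - \left(-6 + 6\right)}{9} = 3 + \frac{1 - 0}{9} = 3 + \frac{1 + 0}{9} = 3 + \frac{1}{9} \cdot 1 = 3 + \frac{1}{9} = \frac{28}{9}$)
$\frac{-25 + 22}{-62 + 65} + L{\left(J{\left(-5 \right)},5 \right)} 94 = \frac{-25 + 22}{-62 + 65} + \frac{28}{9} \cdot 94 = - \frac{3}{3} + \frac{2632}{9} = \left(-3\right) \frac{1}{3} + \frac{2632}{9} = -1 + \frac{2632}{9} = \frac{2623}{9}$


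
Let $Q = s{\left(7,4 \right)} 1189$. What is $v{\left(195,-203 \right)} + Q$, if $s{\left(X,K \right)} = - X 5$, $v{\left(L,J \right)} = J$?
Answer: $-41818$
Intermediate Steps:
$s{\left(X,K \right)} = - 5 X$
$Q = -41615$ ($Q = \left(-5\right) 7 \cdot 1189 = \left(-35\right) 1189 = -41615$)
$v{\left(195,-203 \right)} + Q = -203 - 41615 = -41818$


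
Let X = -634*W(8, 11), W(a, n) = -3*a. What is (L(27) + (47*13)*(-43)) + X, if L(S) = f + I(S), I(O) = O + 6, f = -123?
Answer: -11147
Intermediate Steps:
I(O) = 6 + O
L(S) = -117 + S (L(S) = -123 + (6 + S) = -117 + S)
X = 15216 (X = -(-1902)*8 = -634*(-24) = 15216)
(L(27) + (47*13)*(-43)) + X = ((-117 + 27) + (47*13)*(-43)) + 15216 = (-90 + 611*(-43)) + 15216 = (-90 - 26273) + 15216 = -26363 + 15216 = -11147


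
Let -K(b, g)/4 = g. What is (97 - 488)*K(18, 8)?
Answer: 12512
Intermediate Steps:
K(b, g) = -4*g
(97 - 488)*K(18, 8) = (97 - 488)*(-4*8) = -391*(-32) = 12512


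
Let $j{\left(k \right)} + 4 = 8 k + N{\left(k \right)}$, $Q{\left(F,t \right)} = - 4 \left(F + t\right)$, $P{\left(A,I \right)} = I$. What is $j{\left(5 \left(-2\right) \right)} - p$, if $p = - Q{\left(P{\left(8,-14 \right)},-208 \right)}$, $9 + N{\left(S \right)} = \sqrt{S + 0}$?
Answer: $795 + i \sqrt{10} \approx 795.0 + 3.1623 i$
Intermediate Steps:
$N{\left(S \right)} = -9 + \sqrt{S}$ ($N{\left(S \right)} = -9 + \sqrt{S + 0} = -9 + \sqrt{S}$)
$Q{\left(F,t \right)} = - 4 F - 4 t$
$j{\left(k \right)} = -13 + \sqrt{k} + 8 k$ ($j{\left(k \right)} = -4 + \left(8 k + \left(-9 + \sqrt{k}\right)\right) = -4 + \left(-9 + \sqrt{k} + 8 k\right) = -13 + \sqrt{k} + 8 k$)
$p = -888$ ($p = - (\left(-4\right) \left(-14\right) - -832) = - (56 + 832) = \left(-1\right) 888 = -888$)
$j{\left(5 \left(-2\right) \right)} - p = \left(-13 + \sqrt{5 \left(-2\right)} + 8 \cdot 5 \left(-2\right)\right) - -888 = \left(-13 + \sqrt{-10} + 8 \left(-10\right)\right) + 888 = \left(-13 + i \sqrt{10} - 80\right) + 888 = \left(-93 + i \sqrt{10}\right) + 888 = 795 + i \sqrt{10}$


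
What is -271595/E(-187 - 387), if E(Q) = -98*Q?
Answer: -271595/56252 ≈ -4.8282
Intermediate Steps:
-271595/E(-187 - 387) = -271595*(-1/(98*(-187 - 387))) = -271595/((-98*(-574))) = -271595/56252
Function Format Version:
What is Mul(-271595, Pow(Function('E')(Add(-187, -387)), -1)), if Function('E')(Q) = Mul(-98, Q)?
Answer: Rational(-271595, 56252) ≈ -4.8282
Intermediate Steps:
Mul(-271595, Pow(Function('E')(Add(-187, -387)), -1)) = Mul(-271595, Pow(Mul(-98, Add(-187, -387)), -1)) = Mul(-271595, Pow(Mul(-98, -574), -1)) = Mul(-271595, Pow(56252, -1)) = Mul(-271595, Rational(1, 56252)) = Rational(-271595, 56252)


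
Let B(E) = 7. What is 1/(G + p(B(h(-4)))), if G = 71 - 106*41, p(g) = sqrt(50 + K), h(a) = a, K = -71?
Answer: -1425/6091882 - I*sqrt(21)/18275646 ≈ -0.00023392 - 2.5075e-7*I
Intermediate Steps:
p(g) = I*sqrt(21) (p(g) = sqrt(50 - 71) = sqrt(-21) = I*sqrt(21))
G = -4275 (G = 71 - 4346 = -4275)
1/(G + p(B(h(-4)))) = 1/(-4275 + I*sqrt(21))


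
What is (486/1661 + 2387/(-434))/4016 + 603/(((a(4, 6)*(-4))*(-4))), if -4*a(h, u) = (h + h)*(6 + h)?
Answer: -251570323/133411520 ≈ -1.8857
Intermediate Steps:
a(h, u) = -h*(6 + h)/2 (a(h, u) = -(h + h)*(6 + h)/4 = -2*h*(6 + h)/4 = -h*(6 + h)/2)
(486/1661 + 2387/(-434))/4016 + 603/(((a(4, 6)*(-4))*(-4))) = (486/1661 + 2387/(-434))/4016 + 603/(((-½*4*(6 + 4)*(-4))*(-4))) = (486*(1/1661) + 2387*(-1/434))*(1/4016) + 603/(((-½*4*10*(-4))*(-4))) = (486/1661 - 11/2)*(1/4016) + 603/((-20*(-4)*(-4))) = -17299/3322*1/4016 + 603/((80*(-4))) = -17299/13341152 + 603/(-320) = -17299/13341152 + 603*(-1/320) = -17299/13341152 - 603/320 = -251570323/133411520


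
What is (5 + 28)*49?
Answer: 1617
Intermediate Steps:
(5 + 28)*49 = 33*49 = 1617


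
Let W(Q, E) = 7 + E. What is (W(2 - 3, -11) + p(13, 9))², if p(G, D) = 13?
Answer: 81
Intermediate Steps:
(W(2 - 3, -11) + p(13, 9))² = ((7 - 11) + 13)² = (-4 + 13)² = 9² = 81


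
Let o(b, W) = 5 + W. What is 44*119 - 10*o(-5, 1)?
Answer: 5176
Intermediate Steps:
44*119 - 10*o(-5, 1) = 44*119 - 10*(5 + 1) = 5236 - 10*6 = 5236 - 60 = 5176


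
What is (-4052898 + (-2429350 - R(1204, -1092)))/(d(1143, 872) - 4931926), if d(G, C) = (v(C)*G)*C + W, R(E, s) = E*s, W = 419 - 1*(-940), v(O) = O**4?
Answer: -5167480/576273508085154809 ≈ -8.9671e-12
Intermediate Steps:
W = 1359 (W = 419 + 940 = 1359)
d(G, C) = 1359 + G*C**5 (d(G, C) = (C**4*G)*C + 1359 = (G*C**4)*C + 1359 = G*C**5 + 1359 = 1359 + G*C**5)
(-4052898 + (-2429350 - R(1204, -1092)))/(d(1143, 872) - 4931926) = (-4052898 + (-2429350 - 1204*(-1092)))/((1359 + 1143*872**5) - 4931926) = (-4052898 + (-2429350 - 1*(-1314768)))/((1359 + 1143*504176297541632) - 4931926) = (-4052898 + (-2429350 + 1314768))/((1359 + 576273508090085376) - 4931926) = (-4052898 - 1114582)/(576273508090086735 - 4931926) = -5167480/576273508085154809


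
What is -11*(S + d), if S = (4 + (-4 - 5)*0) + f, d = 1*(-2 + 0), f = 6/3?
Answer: -44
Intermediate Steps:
f = 2 (f = 6*(⅓) = 2)
d = -2 (d = 1*(-2) = -2)
S = 6 (S = (4 + (-4 - 5)*0) + 2 = (4 - 9*0) + 2 = (4 + 0) + 2 = 4 + 2 = 6)
-11*(S + d) = -11*(6 - 2) = -11*4 = -44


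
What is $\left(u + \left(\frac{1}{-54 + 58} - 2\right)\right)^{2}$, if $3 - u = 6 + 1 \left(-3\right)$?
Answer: $\frac{49}{16} \approx 3.0625$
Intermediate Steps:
$u = 0$ ($u = 3 - \left(6 + 1 \left(-3\right)\right) = 3 - \left(6 - 3\right) = 3 - 3 = 0$)
$\left(u + \left(\frac{1}{-54 + 58} - 2\right)\right)^{2} = \left(0 + \left(\frac{1}{-54 + 58} - 2\right)\right)^{2} = \left(0 - \left(2 - \frac{1}{4}\right)\right)^{2} = \left(0 + \left(\frac{1}{4} - 2\right)\right)^{2} = \left(0 - \frac{7}{4}\right)^{2} = \left(- \frac{7}{4}\right)^{2} = \frac{49}{16}$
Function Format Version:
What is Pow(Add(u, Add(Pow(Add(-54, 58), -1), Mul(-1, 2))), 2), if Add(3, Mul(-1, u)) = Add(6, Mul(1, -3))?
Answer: Rational(49, 16) ≈ 3.0625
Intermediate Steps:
u = 0 (u = Add(3, Mul(-1, Add(6, Mul(1, -3)))) = Add(3, Mul(-1, Add(6, -3))) = Add(3, Mul(-1, 3)) = Add(3, -3) = 0)
Pow(Add(u, Add(Pow(Add(-54, 58), -1), Mul(-1, 2))), 2) = Pow(Add(0, Add(Pow(Add(-54, 58), -1), Mul(-1, 2))), 2) = Pow(Add(0, Add(Pow(4, -1), -2)), 2) = Pow(Add(0, Add(Rational(1, 4), -2)), 2) = Pow(Add(0, Rational(-7, 4)), 2) = Pow(Rational(-7, 4), 2) = Rational(49, 16)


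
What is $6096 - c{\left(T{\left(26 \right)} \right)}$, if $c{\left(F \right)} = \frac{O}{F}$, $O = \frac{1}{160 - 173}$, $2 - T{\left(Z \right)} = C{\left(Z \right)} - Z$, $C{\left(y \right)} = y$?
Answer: $\frac{158497}{26} \approx 6096.0$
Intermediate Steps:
$T{\left(Z \right)} = 2$ ($T{\left(Z \right)} = 2 - \left(Z - Z\right) = 2 - 0 = 2 + 0 = 2$)
$O = - \frac{1}{13}$ ($O = \frac{1}{-13} = - \frac{1}{13} \approx -0.076923$)
$c{\left(F \right)} = - \frac{1}{13 F}$
$6096 - c{\left(T{\left(26 \right)} \right)} = 6096 - - \frac{1}{13 \cdot 2} = 6096 - \left(- \frac{1}{13}\right) \frac{1}{2} = 6096 - - \frac{1}{26} = 6096 + \frac{1}{26} = \frac{158497}{26}$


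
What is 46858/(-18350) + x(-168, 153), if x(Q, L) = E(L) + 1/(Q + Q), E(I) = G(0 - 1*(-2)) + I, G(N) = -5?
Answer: 448373081/3082800 ≈ 145.44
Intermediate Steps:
E(I) = -5 + I
x(Q, L) = -5 + L + 1/(2*Q) (x(Q, L) = (-5 + L) + 1/(Q + Q) = (-5 + L) + 1/(2*Q) = -5 + L + 1/(2*Q))
46858/(-18350) + x(-168, 153) = 46858/(-18350) + (-5 + 153 + (½)/(-168)) = 46858*(-1/18350) + (-5 + 153 + (½)*(-1/168)) = -23429/9175 + (-5 + 153 - 1/336) = -23429/9175 + 49727/336 = 448373081/3082800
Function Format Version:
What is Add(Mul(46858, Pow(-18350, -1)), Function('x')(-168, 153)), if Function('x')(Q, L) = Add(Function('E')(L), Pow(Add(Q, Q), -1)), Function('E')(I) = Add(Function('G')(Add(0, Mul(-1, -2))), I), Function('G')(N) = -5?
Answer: Rational(448373081, 3082800) ≈ 145.44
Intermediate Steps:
Function('E')(I) = Add(-5, I)
Function('x')(Q, L) = Add(-5, L, Mul(Rational(1, 2), Pow(Q, -1))) (Function('x')(Q, L) = Add(Add(-5, L), Pow(Add(Q, Q), -1)) = Add(Add(-5, L), Pow(Mul(2, Q), -1)) = Add(Add(-5, L), Mul(Rational(1, 2), Pow(Q, -1))) = Add(-5, L, Mul(Rational(1, 2), Pow(Q, -1))))
Add(Mul(46858, Pow(-18350, -1)), Function('x')(-168, 153)) = Add(Mul(46858, Pow(-18350, -1)), Add(-5, 153, Mul(Rational(1, 2), Pow(-168, -1)))) = Add(Mul(46858, Rational(-1, 18350)), Add(-5, 153, Mul(Rational(1, 2), Rational(-1, 168)))) = Add(Rational(-23429, 9175), Add(-5, 153, Rational(-1, 336))) = Add(Rational(-23429, 9175), Rational(49727, 336)) = Rational(448373081, 3082800)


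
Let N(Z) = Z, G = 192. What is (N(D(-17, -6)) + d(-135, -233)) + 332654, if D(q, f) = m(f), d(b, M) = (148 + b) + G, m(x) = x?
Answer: 332853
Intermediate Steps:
d(b, M) = 340 + b (d(b, M) = (148 + b) + 192 = 340 + b)
D(q, f) = f
(N(D(-17, -6)) + d(-135, -233)) + 332654 = (-6 + (340 - 135)) + 332654 = (-6 + 205) + 332654 = 199 + 332654 = 332853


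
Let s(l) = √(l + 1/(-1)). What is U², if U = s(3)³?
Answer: 8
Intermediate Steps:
s(l) = √(-1 + l) (s(l) = √(l - 1) = √(-1 + l))
U = 2*√2 (U = (√(-1 + 3))³ = (√2)³ = 2*√2 ≈ 2.8284)
U² = (2*√2)² = 8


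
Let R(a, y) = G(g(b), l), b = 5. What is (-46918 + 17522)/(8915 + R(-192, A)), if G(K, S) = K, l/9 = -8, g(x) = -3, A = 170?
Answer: -7349/2228 ≈ -3.2985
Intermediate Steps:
l = -72 (l = 9*(-8) = -72)
R(a, y) = -3
(-46918 + 17522)/(8915 + R(-192, A)) = (-46918 + 17522)/(8915 - 3) = -29396/8912 = -29396*1/8912 = -7349/2228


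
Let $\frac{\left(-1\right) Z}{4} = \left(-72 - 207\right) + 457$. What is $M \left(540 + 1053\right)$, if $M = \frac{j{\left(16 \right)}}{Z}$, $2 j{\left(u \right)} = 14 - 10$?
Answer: $- \frac{1593}{356} \approx -4.4747$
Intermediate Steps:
$j{\left(u \right)} = 2$ ($j{\left(u \right)} = \frac{14 - 10}{2} = \frac{1}{2} \cdot 4 = 2$)
$Z = -712$ ($Z = - 4 \left(\left(-72 - 207\right) + 457\right) = - 4 \left(-279 + 457\right) = \left(-4\right) 178 = -712$)
$M = - \frac{1}{356}$ ($M = \frac{2}{-712} = 2 \left(- \frac{1}{712}\right) = - \frac{1}{356} \approx -0.002809$)
$M \left(540 + 1053\right) = - \frac{540 + 1053}{356} = \left(- \frac{1}{356}\right) 1593 = - \frac{1593}{356}$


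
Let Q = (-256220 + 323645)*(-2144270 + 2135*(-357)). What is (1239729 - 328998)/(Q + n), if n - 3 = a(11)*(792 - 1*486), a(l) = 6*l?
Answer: -303577/65322794142 ≈ -4.6473e-6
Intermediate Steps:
n = 20199 (n = 3 + (6*11)*(792 - 1*486) = 3 + 66*(792 - 486) = 3 + 66*306 = 3 + 20196 = 20199)
Q = -195968402625 (Q = 67425*(-2144270 - 762195) = 67425*(-2906465) = -195968402625)
(1239729 - 328998)/(Q + n) = (1239729 - 328998)/(-195968402625 + 20199) = 910731/(-195968382426) = 910731*(-1/195968382426) = -303577/65322794142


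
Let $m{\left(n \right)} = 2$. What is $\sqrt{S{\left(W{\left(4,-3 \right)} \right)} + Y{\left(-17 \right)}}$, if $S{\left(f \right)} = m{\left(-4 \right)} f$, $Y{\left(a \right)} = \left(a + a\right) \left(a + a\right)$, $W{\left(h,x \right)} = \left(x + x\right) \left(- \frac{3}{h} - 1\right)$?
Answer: $\sqrt{1177} \approx 34.307$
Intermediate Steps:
$W{\left(h,x \right)} = 2 x \left(-1 - \frac{3}{h}\right)$
$Y{\left(a \right)} = 4 a^{2}$ ($Y{\left(a \right)} = 2 a 2 a = 4 a^{2}$)
$S{\left(f \right)} = 2 f$
$\sqrt{S{\left(W{\left(4,-3 \right)} \right)} + Y{\left(-17 \right)}} = \sqrt{2 \left(\left(-2\right) \left(-3\right) \frac{1}{4} \left(3 + 4\right)\right) + 4 \left(-17\right)^{2}} = \sqrt{2 \left(\left(-2\right) \left(-3\right) \frac{1}{4} \cdot 7\right) + 4 \cdot 289} = \sqrt{2 \cdot \frac{21}{2} + 1156} = \sqrt{21 + 1156} = \sqrt{1177}$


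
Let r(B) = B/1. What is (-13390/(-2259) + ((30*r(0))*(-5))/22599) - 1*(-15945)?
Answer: 36033145/2259 ≈ 15951.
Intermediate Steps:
r(B) = B (r(B) = B*1 = B)
(-13390/(-2259) + ((30*r(0))*(-5))/22599) - 1*(-15945) = (-13390/(-2259) + ((30*0)*(-5))/22599) - 1*(-15945) = (-13390*(-1/2259) + (0*(-5))*(1/22599)) + 15945 = (13390/2259 + 0*(1/22599)) + 15945 = (13390/2259 + 0) + 15945 = 13390/2259 + 15945 = 36033145/2259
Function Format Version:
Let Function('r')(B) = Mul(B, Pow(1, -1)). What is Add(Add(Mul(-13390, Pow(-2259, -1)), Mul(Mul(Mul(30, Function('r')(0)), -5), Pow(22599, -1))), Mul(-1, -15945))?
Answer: Rational(36033145, 2259) ≈ 15951.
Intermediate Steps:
Function('r')(B) = B (Function('r')(B) = Mul(B, 1) = B)
Add(Add(Mul(-13390, Pow(-2259, -1)), Mul(Mul(Mul(30, Function('r')(0)), -5), Pow(22599, -1))), Mul(-1, -15945)) = Add(Add(Mul(-13390, Pow(-2259, -1)), Mul(Mul(Mul(30, 0), -5), Pow(22599, -1))), Mul(-1, -15945)) = Add(Add(Mul(-13390, Rational(-1, 2259)), Mul(Mul(0, -5), Rational(1, 22599))), 15945) = Add(Add(Rational(13390, 2259), Mul(0, Rational(1, 22599))), 15945) = Add(Add(Rational(13390, 2259), 0), 15945) = Add(Rational(13390, 2259), 15945) = Rational(36033145, 2259)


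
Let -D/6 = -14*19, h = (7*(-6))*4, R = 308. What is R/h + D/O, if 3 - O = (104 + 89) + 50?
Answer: -509/60 ≈ -8.4833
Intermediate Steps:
O = -240 (O = 3 - ((104 + 89) + 50) = 3 - (193 + 50) = 3 - 1*243 = 3 - 243 = -240)
h = -168 (h = -42*4 = -168)
D = 1596 (D = -(-84)*19 = -6*(-266) = 1596)
R/h + D/O = 308/(-168) + 1596/(-240) = 308*(-1/168) + 1596*(-1/240) = -11/6 - 133/20 = -509/60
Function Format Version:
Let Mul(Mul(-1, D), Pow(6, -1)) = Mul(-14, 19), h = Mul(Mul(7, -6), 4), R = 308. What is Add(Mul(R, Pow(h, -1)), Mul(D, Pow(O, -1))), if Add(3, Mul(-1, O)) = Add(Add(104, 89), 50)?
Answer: Rational(-509, 60) ≈ -8.4833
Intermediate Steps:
O = -240 (O = Add(3, Mul(-1, Add(Add(104, 89), 50))) = Add(3, Mul(-1, Add(193, 50))) = Add(3, Mul(-1, 243)) = Add(3, -243) = -240)
h = -168 (h = Mul(-42, 4) = -168)
D = 1596 (D = Mul(-6, Mul(-14, 19)) = Mul(-6, -266) = 1596)
Add(Mul(R, Pow(h, -1)), Mul(D, Pow(O, -1))) = Add(Mul(308, Pow(-168, -1)), Mul(1596, Pow(-240, -1))) = Add(Mul(308, Rational(-1, 168)), Mul(1596, Rational(-1, 240))) = Add(Rational(-11, 6), Rational(-133, 20)) = Rational(-509, 60)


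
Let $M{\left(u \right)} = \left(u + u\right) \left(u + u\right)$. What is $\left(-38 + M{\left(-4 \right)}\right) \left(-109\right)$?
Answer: $-2834$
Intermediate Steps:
$M{\left(u \right)} = 4 u^{2}$ ($M{\left(u \right)} = 2 u 2 u = 4 u^{2}$)
$\left(-38 + M{\left(-4 \right)}\right) \left(-109\right) = \left(-38 + 4 \left(-4\right)^{2}\right) \left(-109\right) = \left(-38 + 4 \cdot 16\right) \left(-109\right) = \left(-38 + 64\right) \left(-109\right) = 26 \left(-109\right) = -2834$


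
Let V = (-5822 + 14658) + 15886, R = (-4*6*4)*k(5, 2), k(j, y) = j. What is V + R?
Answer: 24242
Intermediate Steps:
R = -480 (R = (-4*6*4)*5 = -24*4*5 = -96*5 = -480)
V = 24722 (V = 8836 + 15886 = 24722)
V + R = 24722 - 480 = 24242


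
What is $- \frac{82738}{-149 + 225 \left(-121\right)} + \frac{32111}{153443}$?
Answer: $\frac{6787286724}{2100174341} \approx 3.2318$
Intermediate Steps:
$- \frac{82738}{-149 + 225 \left(-121\right)} + \frac{32111}{153443} = - \frac{82738}{-149 - 27225} + 32111 \cdot \frac{1}{153443} = - \frac{82738}{-27374} + \frac{32111}{153443} = \left(-82738\right) \left(- \frac{1}{27374}\right) + \frac{32111}{153443} = \frac{41369}{13687} + \frac{32111}{153443} = \frac{6787286724}{2100174341}$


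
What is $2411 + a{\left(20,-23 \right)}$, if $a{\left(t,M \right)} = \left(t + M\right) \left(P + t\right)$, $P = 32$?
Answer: $2255$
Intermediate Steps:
$a{\left(t,M \right)} = \left(32 + t\right) \left(M + t\right)$ ($a{\left(t,M \right)} = \left(t + M\right) \left(32 + t\right) = \left(M + t\right) \left(32 + t\right) = \left(32 + t\right) \left(M + t\right)$)
$2411 + a{\left(20,-23 \right)} = 2411 + \left(20^{2} + 32 \left(-23\right) + 32 \cdot 20 - 460\right) = 2411 + \left(400 - 736 + 640 - 460\right) = 2411 - 156 = 2255$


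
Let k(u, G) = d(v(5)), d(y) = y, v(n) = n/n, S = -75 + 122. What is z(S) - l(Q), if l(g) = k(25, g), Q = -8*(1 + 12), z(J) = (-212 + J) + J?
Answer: -119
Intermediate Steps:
S = 47
v(n) = 1
k(u, G) = 1
z(J) = -212 + 2*J
Q = -104 (Q = -8*13 = -104)
l(g) = 1
z(S) - l(Q) = (-212 + 2*47) - 1*1 = (-212 + 94) - 1 = -118 - 1 = -119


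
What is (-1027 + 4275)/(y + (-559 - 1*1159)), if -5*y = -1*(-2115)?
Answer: -3248/2141 ≈ -1.5170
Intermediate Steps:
y = -423 (y = -(-1)*(-2115)/5 = -⅕*2115 = -423)
(-1027 + 4275)/(y + (-559 - 1*1159)) = (-1027 + 4275)/(-423 + (-559 - 1*1159)) = 3248/(-423 + (-559 - 1159)) = 3248/(-423 - 1718) = 3248/(-2141) = 3248*(-1/2141) = -3248/2141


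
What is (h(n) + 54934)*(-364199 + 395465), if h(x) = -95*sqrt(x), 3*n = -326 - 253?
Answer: 1717566444 - 2970270*I*sqrt(193) ≈ 1.7176e+9 - 4.1264e+7*I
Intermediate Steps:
n = -193 (n = (-326 - 253)/3 = (1/3)*(-579) = -193)
(h(n) + 54934)*(-364199 + 395465) = (-95*I*sqrt(193) + 54934)*(-364199 + 395465) = (-95*I*sqrt(193) + 54934)*31266 = (54934 - 95*I*sqrt(193))*31266 = 1717566444 - 2970270*I*sqrt(193)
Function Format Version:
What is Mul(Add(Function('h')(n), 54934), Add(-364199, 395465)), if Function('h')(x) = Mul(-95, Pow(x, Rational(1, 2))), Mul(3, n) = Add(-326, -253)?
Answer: Add(1717566444, Mul(-2970270, I, Pow(193, Rational(1, 2)))) ≈ Add(1.7176e+9, Mul(-4.1264e+7, I))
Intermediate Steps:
n = -193 (n = Mul(Rational(1, 3), Add(-326, -253)) = Mul(Rational(1, 3), -579) = -193)
Mul(Add(Function('h')(n), 54934), Add(-364199, 395465)) = Mul(Add(Mul(-95, Pow(-193, Rational(1, 2))), 54934), Add(-364199, 395465)) = Mul(Add(Mul(-95, Mul(I, Pow(193, Rational(1, 2)))), 54934), 31266) = Mul(Add(Mul(-95, I, Pow(193, Rational(1, 2))), 54934), 31266) = Mul(Add(54934, Mul(-95, I, Pow(193, Rational(1, 2)))), 31266) = Add(1717566444, Mul(-2970270, I, Pow(193, Rational(1, 2))))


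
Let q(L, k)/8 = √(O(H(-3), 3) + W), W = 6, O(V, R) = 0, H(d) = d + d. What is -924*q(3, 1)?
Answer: -7392*√6 ≈ -18107.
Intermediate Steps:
H(d) = 2*d
q(L, k) = 8*√6 (q(L, k) = 8*√(0 + 6) = 8*√6)
-924*q(3, 1) = -924*8*√6 = -7392*√6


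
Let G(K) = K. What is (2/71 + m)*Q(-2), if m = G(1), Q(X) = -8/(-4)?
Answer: 146/71 ≈ 2.0563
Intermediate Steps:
Q(X) = 2 (Q(X) = -8*(-¼) = 2)
m = 1
(2/71 + m)*Q(-2) = (2/71 + 1)*2 = (73/71)*2 = 146/71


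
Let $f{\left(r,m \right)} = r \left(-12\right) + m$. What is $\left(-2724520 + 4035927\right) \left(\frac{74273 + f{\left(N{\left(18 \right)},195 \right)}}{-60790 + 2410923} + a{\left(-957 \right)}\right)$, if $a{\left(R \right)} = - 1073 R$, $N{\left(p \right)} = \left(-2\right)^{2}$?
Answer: $\frac{3164766052797914731}{2350133} \approx 1.3466 \cdot 10^{12}$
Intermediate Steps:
$N{\left(p \right)} = 4$
$f{\left(r,m \right)} = m - 12 r$ ($f{\left(r,m \right)} = - 12 r + m = m - 12 r$)
$\left(-2724520 + 4035927\right) \left(\frac{74273 + f{\left(N{\left(18 \right)},195 \right)}}{-60790 + 2410923} + a{\left(-957 \right)}\right) = \left(-2724520 + 4035927\right) \left(\frac{74273 + \left(195 - 48\right)}{-60790 + 2410923} - -1026861\right) = 1311407 \left(\frac{74273 + \left(195 - 48\right)}{2350133} + 1026861\right) = 1311407 \left(\left(74273 + 147\right) \frac{1}{2350133} + 1026861\right) = 1311407 \left(74420 \cdot \frac{1}{2350133} + 1026861\right) = 1311407 \left(\frac{74420}{2350133} + 1026861\right) = 1311407 \cdot \frac{2413259996933}{2350133} = \frac{3164766052797914731}{2350133}$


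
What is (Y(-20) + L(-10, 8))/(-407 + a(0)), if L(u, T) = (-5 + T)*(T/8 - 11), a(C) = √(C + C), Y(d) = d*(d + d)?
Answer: -70/37 ≈ -1.8919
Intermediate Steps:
Y(d) = 2*d² (Y(d) = d*(2*d) = 2*d²)
a(C) = √2*√C (a(C) = √(2*C) = √2*√C)
L(u, T) = (-11 + T/8)*(-5 + T) (L(u, T) = (-5 + T)*(T*(⅛) - 11) = (-5 + T)*(T/8 - 11) = (-5 + T)*(-11 + T/8) = (-11 + T/8)*(-5 + T))
(Y(-20) + L(-10, 8))/(-407 + a(0)) = (2*(-20)² + (55 - 93/8*8 + (⅛)*8²))/(-407 + √2*√0) = (2*400 + (55 - 93 + (⅛)*64))/(-407 + √2*0) = (800 + (55 - 93 + 8))/(-407 + 0) = (800 - 30)/(-407) = 770*(-1/407) = -70/37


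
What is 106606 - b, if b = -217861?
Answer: 324467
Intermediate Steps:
106606 - b = 106606 - 1*(-217861) = 106606 + 217861 = 324467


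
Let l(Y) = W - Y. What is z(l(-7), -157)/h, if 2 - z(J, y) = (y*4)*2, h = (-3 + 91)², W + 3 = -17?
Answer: 629/3872 ≈ 0.16245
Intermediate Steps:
W = -20 (W = -3 - 17 = -20)
l(Y) = -20 - Y
h = 7744 (h = 88² = 7744)
z(J, y) = 2 - 8*y (z(J, y) = 2 - y*4*2 = 2 - 4*y*2 = 2 - 8*y)
z(l(-7), -157)/h = (2 - 8*(-157))/7744 = (2 + 1256)*(1/7744) = 1258*(1/7744) = 629/3872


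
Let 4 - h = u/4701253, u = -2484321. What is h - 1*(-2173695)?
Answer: 10219111429168/4701253 ≈ 2.1737e+6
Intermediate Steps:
h = 21289333/4701253 (h = 4 - (-2484321)/4701253 = 4 - 1*(-2484321/4701253) = 4 + 2484321/4701253 = 21289333/4701253 ≈ 4.5284)
h - 1*(-2173695) = 21289333/4701253 - 1*(-2173695) = 21289333/4701253 + 2173695 = 10219111429168/4701253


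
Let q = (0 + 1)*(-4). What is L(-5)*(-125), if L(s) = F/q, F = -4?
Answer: -125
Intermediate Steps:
q = -4 (q = 1*(-4) = -4)
L(s) = 1 (L(s) = -4/(-4) = -4*(-¼) = 1)
L(-5)*(-125) = 1*(-125) = -125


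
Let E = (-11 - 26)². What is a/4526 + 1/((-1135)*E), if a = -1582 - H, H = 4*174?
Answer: -1769797548/3516283345 ≈ -0.50331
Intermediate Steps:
H = 696
E = 1369 (E = (-37)² = 1369)
a = -2278 (a = -1582 - 1*696 = -1582 - 696 = -2278)
a/4526 + 1/((-1135)*E) = -2278/4526 + 1/(-1135*1369) = -2278*1/4526 - 1/1135*1/1369 = -1139/2263 - 1/1553815 = -1769797548/3516283345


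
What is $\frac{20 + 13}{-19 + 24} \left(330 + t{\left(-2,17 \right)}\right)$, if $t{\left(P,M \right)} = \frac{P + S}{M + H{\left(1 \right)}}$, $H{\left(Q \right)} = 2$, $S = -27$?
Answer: $\frac{205953}{95} \approx 2167.9$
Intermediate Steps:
$t{\left(P,M \right)} = \frac{-27 + P}{2 + M}$ ($t{\left(P,M \right)} = \frac{P - 27}{M + 2} = \frac{-27 + P}{2 + M}$)
$\frac{20 + 13}{-19 + 24} \left(330 + t{\left(-2,17 \right)}\right) = \frac{20 + 13}{-19 + 24} \left(330 + \frac{-27 - 2}{2 + 17}\right) = \frac{33}{5} \left(330 + \frac{1}{19} \left(-29\right)\right) = 33 \cdot \frac{1}{5} \left(330 + \frac{1}{19} \left(-29\right)\right) = \frac{33 \left(330 - \frac{29}{19}\right)}{5} = \frac{33}{5} \cdot \frac{6241}{19} = \frac{205953}{95}$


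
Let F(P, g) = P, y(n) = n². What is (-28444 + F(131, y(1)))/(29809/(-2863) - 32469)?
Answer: 81060119/92988556 ≈ 0.87172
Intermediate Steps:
(-28444 + F(131, y(1)))/(29809/(-2863) - 32469) = (-28444 + 131)/(29809/(-2863) - 32469) = -28313/(29809*(-1/2863) - 32469) = -28313/(-29809/2863 - 32469) = -28313/(-92988556/2863) = -28313*(-2863/92988556) = 81060119/92988556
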